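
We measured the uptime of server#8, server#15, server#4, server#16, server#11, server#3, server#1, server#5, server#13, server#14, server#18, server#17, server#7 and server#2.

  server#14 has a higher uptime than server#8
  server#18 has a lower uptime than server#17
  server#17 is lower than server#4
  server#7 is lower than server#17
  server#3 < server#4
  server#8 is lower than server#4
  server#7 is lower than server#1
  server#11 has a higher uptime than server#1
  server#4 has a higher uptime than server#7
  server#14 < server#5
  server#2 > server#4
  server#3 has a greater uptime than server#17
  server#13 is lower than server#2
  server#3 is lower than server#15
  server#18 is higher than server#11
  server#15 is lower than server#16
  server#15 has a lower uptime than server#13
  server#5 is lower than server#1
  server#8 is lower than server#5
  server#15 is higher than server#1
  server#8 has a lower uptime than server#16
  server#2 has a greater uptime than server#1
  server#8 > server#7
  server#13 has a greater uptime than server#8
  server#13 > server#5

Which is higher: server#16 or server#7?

server#16

server#7 < server#8 and server#8 < server#5 give server#7 < server#5.
Then server#5 < server#1 extends the chain to server#1.
With server#1 < server#11: server#7 < server#8 < server#5 < server#1 < server#11.
Then server#11 < server#18 extends the chain to server#18.
Then server#18 < server#17 extends the chain to server#17.
With server#17 < server#3: server#7 < server#8 < server#5 < server#1 < server#11 < server#18 < server#17 < server#3.
With server#3 < server#15: server#7 < server#8 < server#5 < server#1 < server#11 < server#18 < server#17 < server#3 < server#15.
With server#15 < server#16: server#7 < server#8 < server#5 < server#1 < server#11 < server#18 < server#17 < server#3 < server#15 < server#16.
So server#7 < server#16; server#16 is the higher of the two.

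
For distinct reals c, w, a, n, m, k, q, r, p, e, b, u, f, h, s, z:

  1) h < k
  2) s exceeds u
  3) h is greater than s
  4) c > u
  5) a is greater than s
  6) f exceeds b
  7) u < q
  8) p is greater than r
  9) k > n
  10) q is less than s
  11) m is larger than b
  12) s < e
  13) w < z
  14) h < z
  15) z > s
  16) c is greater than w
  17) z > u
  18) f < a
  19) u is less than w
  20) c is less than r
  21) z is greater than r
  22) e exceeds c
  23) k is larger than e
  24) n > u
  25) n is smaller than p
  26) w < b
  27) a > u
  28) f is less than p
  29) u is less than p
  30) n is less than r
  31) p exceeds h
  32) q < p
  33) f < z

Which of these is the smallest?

u

q is not least since u < q; n is not least since u < n; w is not least since u < w; b is not least since w < b; f is not least since b < f; c is not least since w < c; s is not least since u < s; h is not least since s < h; r is not least since n < r; e is not least since s < e; k is not least since n < k; p is not least since h < p; a is not least since f < a; m is not least since b < m; z is not least since h < z.
Only u has nothing below it, so u is the smallest.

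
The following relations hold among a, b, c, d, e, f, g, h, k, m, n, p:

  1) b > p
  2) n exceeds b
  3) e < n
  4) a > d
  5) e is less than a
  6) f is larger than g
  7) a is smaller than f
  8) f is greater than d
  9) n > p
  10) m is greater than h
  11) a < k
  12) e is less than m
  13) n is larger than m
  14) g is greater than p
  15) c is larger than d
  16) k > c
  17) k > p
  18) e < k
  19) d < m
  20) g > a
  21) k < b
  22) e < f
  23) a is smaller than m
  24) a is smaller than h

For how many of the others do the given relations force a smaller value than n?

From n the given relations immediately reach e, p, m, b.
From those, d, a, h, k — 8 in total.
From those, c — 9 in total.
Nothing else is reachable below n; 9 in all.

9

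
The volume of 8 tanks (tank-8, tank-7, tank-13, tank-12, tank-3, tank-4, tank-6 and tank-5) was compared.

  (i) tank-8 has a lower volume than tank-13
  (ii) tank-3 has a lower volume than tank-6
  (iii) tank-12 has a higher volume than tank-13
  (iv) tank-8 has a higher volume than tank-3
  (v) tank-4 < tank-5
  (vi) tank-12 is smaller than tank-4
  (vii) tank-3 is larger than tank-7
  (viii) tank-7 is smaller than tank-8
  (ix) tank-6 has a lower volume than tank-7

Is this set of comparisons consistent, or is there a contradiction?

inconsistent

We have tank-3 < tank-6 stated directly, yet also tank-6 < tank-7 < tank-3 by chaining the others — so tank-6 < tank-3. Contradiction.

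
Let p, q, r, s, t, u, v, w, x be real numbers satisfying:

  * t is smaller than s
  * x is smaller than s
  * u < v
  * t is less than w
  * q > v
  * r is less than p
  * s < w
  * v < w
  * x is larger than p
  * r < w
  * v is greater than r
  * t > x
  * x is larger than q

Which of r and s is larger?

Link the given pairs in sequence: r < v; v < q; q < x; x < t; t < s.
Together: r < v < q < x < t < s.
So r < s; s is the larger of the two.

s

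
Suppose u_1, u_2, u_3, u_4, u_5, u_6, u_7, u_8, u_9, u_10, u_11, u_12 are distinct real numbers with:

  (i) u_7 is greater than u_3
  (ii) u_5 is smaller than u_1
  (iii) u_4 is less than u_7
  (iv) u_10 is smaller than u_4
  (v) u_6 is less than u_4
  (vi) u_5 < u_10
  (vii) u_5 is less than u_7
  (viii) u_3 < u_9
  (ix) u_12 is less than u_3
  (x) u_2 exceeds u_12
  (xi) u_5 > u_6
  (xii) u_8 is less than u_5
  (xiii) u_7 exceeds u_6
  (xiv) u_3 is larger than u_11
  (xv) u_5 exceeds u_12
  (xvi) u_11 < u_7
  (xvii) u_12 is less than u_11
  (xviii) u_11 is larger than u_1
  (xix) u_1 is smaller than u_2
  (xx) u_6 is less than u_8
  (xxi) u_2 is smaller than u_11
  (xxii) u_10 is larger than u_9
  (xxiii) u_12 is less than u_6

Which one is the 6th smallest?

u_2

Piecing the relations together gives one ordering: u_12 < u_6 < u_8 < u_5 < u_1 < u_2 < u_11 < u_3 < u_9 < u_10 < u_4 < u_7.
Counting 6 from the smallest end gives u_2.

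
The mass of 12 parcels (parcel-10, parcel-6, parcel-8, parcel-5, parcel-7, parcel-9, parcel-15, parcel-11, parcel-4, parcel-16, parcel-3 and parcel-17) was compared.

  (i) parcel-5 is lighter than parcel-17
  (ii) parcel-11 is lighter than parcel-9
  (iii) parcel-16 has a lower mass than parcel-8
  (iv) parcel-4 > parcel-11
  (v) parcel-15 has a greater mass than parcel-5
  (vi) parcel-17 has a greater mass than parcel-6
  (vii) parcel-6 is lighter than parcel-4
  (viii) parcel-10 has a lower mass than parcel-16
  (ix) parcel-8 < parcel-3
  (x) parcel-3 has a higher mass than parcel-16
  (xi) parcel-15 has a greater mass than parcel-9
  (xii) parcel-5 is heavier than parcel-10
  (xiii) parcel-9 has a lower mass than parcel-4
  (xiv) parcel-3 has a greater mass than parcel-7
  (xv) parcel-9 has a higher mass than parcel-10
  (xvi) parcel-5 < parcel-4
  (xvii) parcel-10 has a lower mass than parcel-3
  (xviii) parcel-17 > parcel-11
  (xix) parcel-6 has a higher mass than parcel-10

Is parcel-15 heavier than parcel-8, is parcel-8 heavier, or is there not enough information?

undetermined

Following every chain through parcel-15: below parcel-15 we get parcel-11, parcel-10, parcel-9, parcel-5.
parcel-8 is not reached, and no chain runs the other way from parcel-8 to parcel-15.
So the given relations leave the order of parcel-15 and parcel-8 undetermined.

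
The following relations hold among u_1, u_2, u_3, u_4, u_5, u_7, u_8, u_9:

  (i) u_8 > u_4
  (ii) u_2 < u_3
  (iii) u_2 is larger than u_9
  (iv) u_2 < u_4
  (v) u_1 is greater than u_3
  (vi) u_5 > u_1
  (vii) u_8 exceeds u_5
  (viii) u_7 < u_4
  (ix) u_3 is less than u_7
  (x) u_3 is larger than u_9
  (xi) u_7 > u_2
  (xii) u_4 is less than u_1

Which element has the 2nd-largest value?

Chaining the given pairs: u_9 < u_2 < u_3 < u_7 < u_4 < u_1 < u_5 < u_8.
The 2nd largest is u_5.

u_5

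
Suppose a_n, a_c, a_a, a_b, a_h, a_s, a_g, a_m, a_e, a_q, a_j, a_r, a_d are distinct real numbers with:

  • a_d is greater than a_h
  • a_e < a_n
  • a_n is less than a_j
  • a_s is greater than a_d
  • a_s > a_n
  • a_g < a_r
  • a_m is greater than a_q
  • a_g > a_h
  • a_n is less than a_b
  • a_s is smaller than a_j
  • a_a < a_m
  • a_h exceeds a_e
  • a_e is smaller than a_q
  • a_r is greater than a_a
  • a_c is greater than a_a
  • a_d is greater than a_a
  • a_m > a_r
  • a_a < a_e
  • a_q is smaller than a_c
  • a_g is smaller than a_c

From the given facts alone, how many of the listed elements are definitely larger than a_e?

11

From a_e the given relations immediately reach a_h, a_q, a_n.
From those, a_g, a_d, a_s, a_c, a_m, a_b, a_j — 10 in total.
From those, a_r — 11 in total.
No other element is forced above a_e by the given relations, so the count is 11.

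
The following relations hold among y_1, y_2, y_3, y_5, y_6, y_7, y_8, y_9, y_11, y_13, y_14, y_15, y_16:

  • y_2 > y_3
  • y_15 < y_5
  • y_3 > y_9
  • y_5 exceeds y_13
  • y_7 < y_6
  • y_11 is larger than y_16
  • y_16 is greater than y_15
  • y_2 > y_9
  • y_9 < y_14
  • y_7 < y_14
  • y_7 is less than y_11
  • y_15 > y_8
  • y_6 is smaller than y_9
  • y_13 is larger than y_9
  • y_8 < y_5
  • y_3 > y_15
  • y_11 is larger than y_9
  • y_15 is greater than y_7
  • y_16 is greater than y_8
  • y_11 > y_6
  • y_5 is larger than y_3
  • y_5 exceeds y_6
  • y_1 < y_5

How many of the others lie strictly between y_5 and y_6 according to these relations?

The relations place y_6 below y_5. An element lies strictly between them when it is forced above y_6 and also forced below y_5.
Above y_6: {y_9, y_13, y_14, y_11, y_3, y_2}. Below y_5: {y_7, y_8, y_9, y_13, y_15, y_1, y_3}.
Intersection: {y_9, y_13, y_3} — 3.

3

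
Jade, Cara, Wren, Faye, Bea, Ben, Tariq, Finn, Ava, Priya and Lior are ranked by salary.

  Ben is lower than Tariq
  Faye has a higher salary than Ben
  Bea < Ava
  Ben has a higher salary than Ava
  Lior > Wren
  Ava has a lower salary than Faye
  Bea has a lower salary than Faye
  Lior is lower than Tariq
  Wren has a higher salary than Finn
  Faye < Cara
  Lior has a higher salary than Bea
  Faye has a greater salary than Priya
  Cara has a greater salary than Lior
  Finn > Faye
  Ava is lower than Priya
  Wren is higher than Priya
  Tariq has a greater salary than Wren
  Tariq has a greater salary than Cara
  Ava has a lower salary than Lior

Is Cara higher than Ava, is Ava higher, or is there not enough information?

Ava < Ben and Ben < Faye give Ava < Faye.
With Faye < Finn: Ava < Ben < Faye < Finn.
With Finn < Wren: Ava < Ben < Faye < Finn < Wren.
Then Wren < Lior extends the chain to Lior.
Then Lior < Cara extends the chain to Cara.
So Cara is higher.

Cara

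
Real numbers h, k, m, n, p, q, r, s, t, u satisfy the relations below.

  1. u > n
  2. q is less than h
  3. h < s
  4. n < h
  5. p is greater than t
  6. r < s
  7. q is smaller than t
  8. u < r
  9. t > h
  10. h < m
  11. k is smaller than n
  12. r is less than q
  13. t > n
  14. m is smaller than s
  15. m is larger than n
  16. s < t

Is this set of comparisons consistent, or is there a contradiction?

The single ordering k < n < u < r < q < h < m < s < t < p satisfies every listed relation, so no contradiction arises.

consistent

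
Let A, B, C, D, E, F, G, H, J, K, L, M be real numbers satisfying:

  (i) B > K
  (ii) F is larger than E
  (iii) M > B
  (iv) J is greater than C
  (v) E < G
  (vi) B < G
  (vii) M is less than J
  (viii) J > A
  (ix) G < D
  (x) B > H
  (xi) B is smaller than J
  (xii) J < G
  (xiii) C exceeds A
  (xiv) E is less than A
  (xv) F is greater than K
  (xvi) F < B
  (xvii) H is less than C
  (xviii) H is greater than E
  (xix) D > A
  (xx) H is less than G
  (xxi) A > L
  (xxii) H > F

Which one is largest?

Chaining downward from D: directly below it, A, G; then E, L, H, B, J; then K, F, M, C.
That covers every other element, and nothing is given above D, so D is the largest.

D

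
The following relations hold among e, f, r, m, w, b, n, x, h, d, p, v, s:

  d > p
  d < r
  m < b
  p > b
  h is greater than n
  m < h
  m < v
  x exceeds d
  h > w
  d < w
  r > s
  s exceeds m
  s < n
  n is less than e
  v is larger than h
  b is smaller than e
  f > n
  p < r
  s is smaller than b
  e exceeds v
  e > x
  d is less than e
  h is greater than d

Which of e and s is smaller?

s

The relevant relations are s < b; b < p; p < d; d < w; w < h; h < v; v < e.
Chaining these gives s < b < p < d < w < h < v < e.
So s < e; s is the smaller of the two.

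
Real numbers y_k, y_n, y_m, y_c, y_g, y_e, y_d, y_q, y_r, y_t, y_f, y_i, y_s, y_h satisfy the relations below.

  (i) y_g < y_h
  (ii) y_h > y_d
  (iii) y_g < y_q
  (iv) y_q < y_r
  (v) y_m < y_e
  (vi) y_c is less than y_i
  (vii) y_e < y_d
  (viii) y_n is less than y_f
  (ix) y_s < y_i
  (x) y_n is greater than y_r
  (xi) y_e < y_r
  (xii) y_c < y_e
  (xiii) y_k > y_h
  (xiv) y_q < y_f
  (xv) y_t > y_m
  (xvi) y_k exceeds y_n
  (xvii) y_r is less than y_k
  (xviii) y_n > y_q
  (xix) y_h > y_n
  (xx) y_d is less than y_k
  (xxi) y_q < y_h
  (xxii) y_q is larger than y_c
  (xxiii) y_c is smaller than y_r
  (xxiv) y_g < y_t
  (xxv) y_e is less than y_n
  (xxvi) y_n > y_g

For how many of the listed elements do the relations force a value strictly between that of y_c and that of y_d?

1

The relations place y_c below y_d. An element lies strictly between them when it is forced above y_c and also forced below y_d.
Above y_c: {y_e, y_q, y_r, y_n, y_h, y_f, y_k, y_i}. Below y_d: {y_m, y_e}.
Intersection: {y_e} — 1.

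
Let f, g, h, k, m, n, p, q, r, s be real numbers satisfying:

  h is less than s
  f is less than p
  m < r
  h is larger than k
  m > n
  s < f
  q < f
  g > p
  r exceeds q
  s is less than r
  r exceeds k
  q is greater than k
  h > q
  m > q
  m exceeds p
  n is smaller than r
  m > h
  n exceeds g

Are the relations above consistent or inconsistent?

Every relation is compatible with k < q < h < s < f < p < g < n < m < r; the set is consistent.

consistent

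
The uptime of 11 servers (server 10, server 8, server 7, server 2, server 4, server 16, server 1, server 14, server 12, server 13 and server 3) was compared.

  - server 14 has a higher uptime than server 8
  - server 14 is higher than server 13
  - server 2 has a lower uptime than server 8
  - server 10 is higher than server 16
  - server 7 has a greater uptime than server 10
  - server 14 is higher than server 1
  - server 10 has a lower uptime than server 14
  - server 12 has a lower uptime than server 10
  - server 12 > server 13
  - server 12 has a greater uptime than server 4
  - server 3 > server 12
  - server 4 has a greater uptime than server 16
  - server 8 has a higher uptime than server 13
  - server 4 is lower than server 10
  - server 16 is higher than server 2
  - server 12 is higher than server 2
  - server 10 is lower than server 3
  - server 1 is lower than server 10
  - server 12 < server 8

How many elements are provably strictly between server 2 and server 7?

Chaining upward from server 2 reaches: server 16, server 4, server 12, server 10, server 8, server 3, server 14.
Chaining downward from server 7 reaches: server 13, server 16, server 4, server 1, server 12, server 10.
Strictly between server 2 and server 7 are those in both lists: server 16, server 4, server 12, server 10 — 4 elements.

4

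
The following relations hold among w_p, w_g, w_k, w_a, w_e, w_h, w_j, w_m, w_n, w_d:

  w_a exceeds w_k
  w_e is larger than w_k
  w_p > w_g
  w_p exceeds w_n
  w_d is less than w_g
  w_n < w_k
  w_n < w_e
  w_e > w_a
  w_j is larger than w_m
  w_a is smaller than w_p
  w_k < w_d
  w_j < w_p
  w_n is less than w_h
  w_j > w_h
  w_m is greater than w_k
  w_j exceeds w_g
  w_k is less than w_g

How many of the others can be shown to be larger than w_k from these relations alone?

7

From w_k the given relations immediately reach w_d, w_a, w_g, w_e, w_m.
From those, w_j, w_p — 7 in total.
Nothing else is reachable above w_k; 7 in all.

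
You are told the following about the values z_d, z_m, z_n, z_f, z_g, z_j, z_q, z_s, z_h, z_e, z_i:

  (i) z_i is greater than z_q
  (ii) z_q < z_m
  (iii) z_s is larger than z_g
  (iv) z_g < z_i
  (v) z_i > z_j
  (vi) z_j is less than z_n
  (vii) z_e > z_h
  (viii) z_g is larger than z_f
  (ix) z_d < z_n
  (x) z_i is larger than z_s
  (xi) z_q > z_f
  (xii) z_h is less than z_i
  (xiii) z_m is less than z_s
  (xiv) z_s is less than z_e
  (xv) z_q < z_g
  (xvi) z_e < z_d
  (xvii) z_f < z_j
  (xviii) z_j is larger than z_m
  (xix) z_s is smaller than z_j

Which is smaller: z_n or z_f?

z_f

z_f < z_q and z_q < z_g give z_f < z_g.
Then z_g < z_s extends the chain to z_s.
With z_s < z_e: z_f < z_q < z_g < z_s < z_e.
With z_e < z_d: z_f < z_q < z_g < z_s < z_e < z_d.
With z_d < z_n: z_f < z_q < z_g < z_s < z_e < z_d < z_n.
So z_f < z_n; z_f is the smaller of the two.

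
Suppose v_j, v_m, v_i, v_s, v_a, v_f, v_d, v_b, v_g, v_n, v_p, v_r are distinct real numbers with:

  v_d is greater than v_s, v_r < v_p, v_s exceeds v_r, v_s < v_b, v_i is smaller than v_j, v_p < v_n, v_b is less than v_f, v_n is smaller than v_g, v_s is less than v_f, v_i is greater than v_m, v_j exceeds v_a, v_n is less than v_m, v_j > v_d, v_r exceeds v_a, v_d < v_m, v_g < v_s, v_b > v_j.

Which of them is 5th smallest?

v_g

The consecutive relations fix a unique order: v_a < v_r < v_p < v_n < v_g < v_s < v_d < v_m < v_i < v_j < v_b < v_f.
The 5th smallest is v_g.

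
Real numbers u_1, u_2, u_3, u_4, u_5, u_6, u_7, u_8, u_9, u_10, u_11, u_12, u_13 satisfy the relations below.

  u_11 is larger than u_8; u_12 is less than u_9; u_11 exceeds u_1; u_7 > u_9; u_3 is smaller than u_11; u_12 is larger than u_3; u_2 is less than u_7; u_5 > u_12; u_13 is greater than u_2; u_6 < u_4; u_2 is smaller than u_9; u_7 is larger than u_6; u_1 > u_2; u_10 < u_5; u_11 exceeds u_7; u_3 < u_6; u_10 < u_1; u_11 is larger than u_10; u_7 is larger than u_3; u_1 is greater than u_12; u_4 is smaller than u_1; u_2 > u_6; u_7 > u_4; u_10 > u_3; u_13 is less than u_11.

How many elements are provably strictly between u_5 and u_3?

Chaining upward from u_3 reaches: u_6, u_10, u_12, u_2, u_13, u_9, u_4, u_1, u_7, u_11.
Chaining downward from u_5 reaches: u_10, u_12.
Strictly between u_3 and u_5 are those in both lists: u_10, u_12 — 2 elements.

2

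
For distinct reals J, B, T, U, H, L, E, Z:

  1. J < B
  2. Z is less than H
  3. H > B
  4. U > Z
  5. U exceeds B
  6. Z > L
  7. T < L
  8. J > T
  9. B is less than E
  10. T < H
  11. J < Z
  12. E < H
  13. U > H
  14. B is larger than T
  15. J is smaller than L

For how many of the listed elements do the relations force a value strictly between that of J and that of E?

Chaining upward from J reaches: L, Z, B, H, U.
Chaining downward from E reaches: T, B.
Strictly between J and E are those in both lists: B — 1 element.

1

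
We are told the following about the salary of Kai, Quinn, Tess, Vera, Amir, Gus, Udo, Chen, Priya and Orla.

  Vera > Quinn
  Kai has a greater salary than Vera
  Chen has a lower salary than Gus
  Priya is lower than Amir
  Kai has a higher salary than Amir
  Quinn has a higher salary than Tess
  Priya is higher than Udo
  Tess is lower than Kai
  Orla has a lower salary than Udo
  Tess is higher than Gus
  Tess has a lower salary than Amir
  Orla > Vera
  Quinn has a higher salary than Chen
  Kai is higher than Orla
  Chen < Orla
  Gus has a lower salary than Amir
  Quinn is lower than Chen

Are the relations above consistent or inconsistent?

We have Quinn < Chen stated directly, yet also Chen < Gus < Tess < Quinn by chaining the others — so Chen < Quinn. Contradiction.

inconsistent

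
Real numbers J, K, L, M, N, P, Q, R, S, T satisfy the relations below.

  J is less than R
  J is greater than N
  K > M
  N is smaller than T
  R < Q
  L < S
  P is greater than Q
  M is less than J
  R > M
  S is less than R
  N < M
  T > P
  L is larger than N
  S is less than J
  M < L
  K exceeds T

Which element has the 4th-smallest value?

S

Piecing the relations together gives one ordering: N < M < L < S < J < R < Q < P < T < K.
Counting 4 from the smallest end gives S.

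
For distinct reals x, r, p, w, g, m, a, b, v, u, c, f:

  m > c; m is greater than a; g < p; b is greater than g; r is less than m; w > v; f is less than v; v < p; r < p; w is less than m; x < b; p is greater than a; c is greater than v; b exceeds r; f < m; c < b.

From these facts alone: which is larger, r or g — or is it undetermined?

Following every chain through r: above r we get p, m, b.
g is not reached, and no chain runs the other way from g to r.
So the given relations leave the order of r and g undetermined.

undetermined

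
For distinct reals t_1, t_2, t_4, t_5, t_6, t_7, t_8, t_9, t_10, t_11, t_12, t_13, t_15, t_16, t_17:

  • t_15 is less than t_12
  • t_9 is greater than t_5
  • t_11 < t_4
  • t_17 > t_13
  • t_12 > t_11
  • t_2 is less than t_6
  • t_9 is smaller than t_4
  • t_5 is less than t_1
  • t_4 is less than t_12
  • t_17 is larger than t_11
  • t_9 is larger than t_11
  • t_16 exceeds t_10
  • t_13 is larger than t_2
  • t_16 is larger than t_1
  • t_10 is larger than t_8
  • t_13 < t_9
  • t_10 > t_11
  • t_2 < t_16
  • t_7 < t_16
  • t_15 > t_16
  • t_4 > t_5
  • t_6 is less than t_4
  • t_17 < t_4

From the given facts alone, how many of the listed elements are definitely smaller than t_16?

7

Directly below t_16: t_2, t_10, t_7, t_1.
One step further: t_11, t_8, t_5 (7 so far).
No other element is forced below t_16 by the given relations, so the count is 7.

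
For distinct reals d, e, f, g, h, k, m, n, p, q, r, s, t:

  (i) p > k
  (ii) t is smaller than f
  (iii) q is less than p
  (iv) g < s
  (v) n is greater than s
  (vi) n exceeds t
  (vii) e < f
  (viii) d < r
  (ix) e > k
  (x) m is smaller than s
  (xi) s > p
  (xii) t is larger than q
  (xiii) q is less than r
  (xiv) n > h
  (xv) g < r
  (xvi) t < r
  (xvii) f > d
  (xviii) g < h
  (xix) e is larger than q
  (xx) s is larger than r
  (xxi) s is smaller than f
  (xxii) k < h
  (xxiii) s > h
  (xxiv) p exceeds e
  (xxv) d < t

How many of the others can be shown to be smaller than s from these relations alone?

10

Directly below s: m, g, h, p, r.
One step further: q, k, e, d, t (10 so far).
No other element is forced below s by the given relations, so the count is 10.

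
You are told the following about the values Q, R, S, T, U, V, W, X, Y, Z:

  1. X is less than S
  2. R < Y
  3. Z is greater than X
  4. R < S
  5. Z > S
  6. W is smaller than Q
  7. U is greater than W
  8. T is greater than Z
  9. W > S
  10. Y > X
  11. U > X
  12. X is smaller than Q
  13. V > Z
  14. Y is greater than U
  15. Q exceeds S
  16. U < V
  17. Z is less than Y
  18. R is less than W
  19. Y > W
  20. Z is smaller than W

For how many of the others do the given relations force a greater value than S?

7

Directly above S: Z, W, Q.
One step further: U, T, Y, V (7 so far).
Nothing else is reachable above S; 7 in all.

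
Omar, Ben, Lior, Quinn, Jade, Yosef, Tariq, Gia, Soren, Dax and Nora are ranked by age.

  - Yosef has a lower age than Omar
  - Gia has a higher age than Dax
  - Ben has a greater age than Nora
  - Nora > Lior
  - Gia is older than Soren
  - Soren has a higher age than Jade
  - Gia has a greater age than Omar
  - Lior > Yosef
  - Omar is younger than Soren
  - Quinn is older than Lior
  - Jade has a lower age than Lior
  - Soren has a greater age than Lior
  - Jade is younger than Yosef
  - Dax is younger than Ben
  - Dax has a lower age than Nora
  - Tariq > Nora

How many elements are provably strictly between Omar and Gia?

1

Chaining upward from Omar reaches: Soren.
Chaining downward from Gia reaches: Jade, Yosef, Dax, Lior, Soren.
Strictly between Omar and Gia are those in both lists: Soren — 1 element.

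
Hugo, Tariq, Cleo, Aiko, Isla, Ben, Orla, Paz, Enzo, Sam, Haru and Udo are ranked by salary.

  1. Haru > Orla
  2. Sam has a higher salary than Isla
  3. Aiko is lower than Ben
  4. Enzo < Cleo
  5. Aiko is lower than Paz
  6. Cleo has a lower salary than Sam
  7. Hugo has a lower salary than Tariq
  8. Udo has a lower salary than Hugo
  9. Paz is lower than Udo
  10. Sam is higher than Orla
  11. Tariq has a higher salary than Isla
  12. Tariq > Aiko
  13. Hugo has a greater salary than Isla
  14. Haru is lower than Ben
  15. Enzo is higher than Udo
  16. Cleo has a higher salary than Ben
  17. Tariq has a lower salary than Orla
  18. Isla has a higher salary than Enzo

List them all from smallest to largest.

Each adjacent pair is fixed by a given relation: Aiko < Paz; Paz < Udo; Udo < Enzo; Enzo < Isla; Isla < Hugo; Hugo < Tariq; Tariq < Orla; Orla < Haru; Haru < Ben; Ben < Cleo; Cleo < Sam. Chaining them end to end gives the full order.

Aiko < Paz < Udo < Enzo < Isla < Hugo < Tariq < Orla < Haru < Ben < Cleo < Sam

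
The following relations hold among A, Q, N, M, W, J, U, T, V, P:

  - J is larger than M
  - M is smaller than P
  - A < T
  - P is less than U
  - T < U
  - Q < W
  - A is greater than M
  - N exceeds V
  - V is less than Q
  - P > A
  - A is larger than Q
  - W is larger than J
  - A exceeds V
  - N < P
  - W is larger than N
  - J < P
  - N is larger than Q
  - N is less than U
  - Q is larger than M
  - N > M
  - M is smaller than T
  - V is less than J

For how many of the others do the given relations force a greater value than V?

8

Directly above V: Q, J, A, N.
One step further: P, T, W, U (8 so far).
No other element is forced above V by the given relations, so the count is 8.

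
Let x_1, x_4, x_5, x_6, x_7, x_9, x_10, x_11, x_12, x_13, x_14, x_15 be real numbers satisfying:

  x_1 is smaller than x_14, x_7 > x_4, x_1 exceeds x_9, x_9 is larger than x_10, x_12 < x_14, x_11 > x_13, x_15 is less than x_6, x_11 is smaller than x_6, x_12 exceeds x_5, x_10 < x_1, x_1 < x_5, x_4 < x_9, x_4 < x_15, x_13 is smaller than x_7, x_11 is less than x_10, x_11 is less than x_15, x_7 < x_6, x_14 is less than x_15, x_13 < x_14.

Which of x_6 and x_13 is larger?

x_6

The relevant relations are x_13 < x_11; x_11 < x_10; x_10 < x_9; x_9 < x_1; x_1 < x_5; x_5 < x_12; x_12 < x_14; x_14 < x_15; x_15 < x_6.
Chaining these gives x_13 < x_11 < x_10 < x_9 < x_1 < x_5 < x_12 < x_14 < x_15 < x_6.
So x_13 < x_6; x_6 is the larger of the two.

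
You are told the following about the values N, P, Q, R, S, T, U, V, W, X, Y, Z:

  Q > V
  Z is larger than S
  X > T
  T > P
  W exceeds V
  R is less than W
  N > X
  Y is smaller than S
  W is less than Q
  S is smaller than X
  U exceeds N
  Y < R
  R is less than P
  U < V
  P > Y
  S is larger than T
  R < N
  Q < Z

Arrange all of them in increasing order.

Y < R < P < T < S < X < N < U < V < W < Q < Z

Each adjacent pair is fixed by a given relation: Y < R; R < P; P < T; T < S; S < X; X < N; N < U; U < V; V < W; W < Q; Q < Z. Chaining them end to end gives the full order.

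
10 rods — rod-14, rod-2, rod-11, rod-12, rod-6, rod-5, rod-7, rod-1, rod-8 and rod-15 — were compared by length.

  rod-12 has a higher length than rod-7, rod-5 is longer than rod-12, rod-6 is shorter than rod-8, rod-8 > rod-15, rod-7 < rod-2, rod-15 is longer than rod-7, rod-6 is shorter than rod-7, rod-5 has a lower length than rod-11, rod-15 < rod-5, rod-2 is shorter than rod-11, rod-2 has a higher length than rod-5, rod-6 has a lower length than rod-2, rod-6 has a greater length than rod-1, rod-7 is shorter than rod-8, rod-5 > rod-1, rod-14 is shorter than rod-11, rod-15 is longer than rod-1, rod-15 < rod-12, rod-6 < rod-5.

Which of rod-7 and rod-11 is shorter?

rod-7

rod-7 < rod-15 and rod-15 < rod-12 give rod-7 < rod-12.
With rod-12 < rod-5: rod-7 < rod-15 < rod-12 < rod-5.
Then rod-5 < rod-2 extends the chain to rod-2.
Then rod-2 < rod-11 extends the chain to rod-11.
So rod-7 < rod-11; rod-7 is the shorter of the two.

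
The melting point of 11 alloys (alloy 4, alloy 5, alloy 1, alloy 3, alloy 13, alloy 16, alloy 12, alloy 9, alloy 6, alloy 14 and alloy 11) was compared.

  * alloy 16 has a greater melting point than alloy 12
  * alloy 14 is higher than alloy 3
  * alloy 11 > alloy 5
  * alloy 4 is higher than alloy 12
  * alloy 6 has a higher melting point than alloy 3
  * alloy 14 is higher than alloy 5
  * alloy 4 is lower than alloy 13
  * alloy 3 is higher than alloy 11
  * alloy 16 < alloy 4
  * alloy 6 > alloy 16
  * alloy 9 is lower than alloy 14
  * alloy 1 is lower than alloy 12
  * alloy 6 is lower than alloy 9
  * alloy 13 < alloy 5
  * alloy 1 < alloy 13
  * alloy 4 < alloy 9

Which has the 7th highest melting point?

alloy 13

The consecutive relations fix a unique order: alloy 1 < alloy 12 < alloy 16 < alloy 4 < alloy 13 < alloy 5 < alloy 11 < alloy 3 < alloy 6 < alloy 9 < alloy 14.
Counting 7 from the largest end gives alloy 13.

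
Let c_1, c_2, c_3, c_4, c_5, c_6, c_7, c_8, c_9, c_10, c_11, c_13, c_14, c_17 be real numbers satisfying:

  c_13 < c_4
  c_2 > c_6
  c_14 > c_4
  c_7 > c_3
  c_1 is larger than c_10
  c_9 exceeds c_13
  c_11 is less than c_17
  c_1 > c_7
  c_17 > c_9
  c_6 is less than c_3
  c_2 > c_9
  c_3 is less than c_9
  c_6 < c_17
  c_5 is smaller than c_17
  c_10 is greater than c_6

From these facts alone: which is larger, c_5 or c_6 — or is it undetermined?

undetermined

Following every chain through c_6: above c_6 we get c_3, c_9, c_7, c_10, c_2, c_1, c_17.
c_5 is not reached, and no chain runs the other way from c_5 to c_6.
So the given relations leave the order of c_6 and c_5 undetermined.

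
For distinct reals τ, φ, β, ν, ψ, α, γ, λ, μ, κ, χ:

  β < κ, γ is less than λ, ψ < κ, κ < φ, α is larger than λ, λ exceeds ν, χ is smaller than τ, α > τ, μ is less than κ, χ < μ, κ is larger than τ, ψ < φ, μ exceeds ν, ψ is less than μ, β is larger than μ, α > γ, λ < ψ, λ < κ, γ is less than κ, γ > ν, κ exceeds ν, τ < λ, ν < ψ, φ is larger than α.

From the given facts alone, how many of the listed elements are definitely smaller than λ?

The elements the relations force below λ are ν, χ, γ, τ — no chain reaches any other.
That is 4.

4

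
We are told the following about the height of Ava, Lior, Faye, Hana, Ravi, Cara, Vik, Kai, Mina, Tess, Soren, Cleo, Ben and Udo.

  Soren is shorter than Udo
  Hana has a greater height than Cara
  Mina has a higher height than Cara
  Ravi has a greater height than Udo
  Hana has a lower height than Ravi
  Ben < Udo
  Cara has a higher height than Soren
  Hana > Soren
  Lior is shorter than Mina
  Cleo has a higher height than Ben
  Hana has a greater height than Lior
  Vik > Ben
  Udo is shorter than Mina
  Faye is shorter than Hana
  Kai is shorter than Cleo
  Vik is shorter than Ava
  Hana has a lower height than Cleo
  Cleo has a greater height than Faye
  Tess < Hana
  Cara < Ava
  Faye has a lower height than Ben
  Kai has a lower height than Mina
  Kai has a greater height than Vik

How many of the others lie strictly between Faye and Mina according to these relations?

4

Chaining upward from Faye reaches: Ben, Vik, Hana, Kai, Cleo, Udo, Ravi, Ava.
Chaining downward from Mina reaches: Soren, Lior, Ben, Vik, Cara, Kai, Udo.
Strictly between Faye and Mina are those in both lists: Ben, Vik, Kai, Udo — 4 elements.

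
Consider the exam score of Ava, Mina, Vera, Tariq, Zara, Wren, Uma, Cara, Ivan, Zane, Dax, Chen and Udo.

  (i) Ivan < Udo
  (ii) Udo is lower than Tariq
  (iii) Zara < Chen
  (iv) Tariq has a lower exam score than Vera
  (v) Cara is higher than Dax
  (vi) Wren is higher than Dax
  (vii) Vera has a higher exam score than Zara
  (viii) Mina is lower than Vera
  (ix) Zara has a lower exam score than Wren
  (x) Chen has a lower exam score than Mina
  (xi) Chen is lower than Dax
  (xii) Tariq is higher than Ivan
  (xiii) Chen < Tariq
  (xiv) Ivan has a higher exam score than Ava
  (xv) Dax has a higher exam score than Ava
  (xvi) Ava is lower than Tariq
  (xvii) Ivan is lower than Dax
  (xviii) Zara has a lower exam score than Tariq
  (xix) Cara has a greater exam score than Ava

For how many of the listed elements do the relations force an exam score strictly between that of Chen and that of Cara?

1

Chaining upward from Chen reaches: Dax, Mina, Tariq, Wren, Vera.
Chaining downward from Cara reaches: Ava, Zara, Ivan, Dax.
Strictly between Chen and Cara are those in both lists: Dax — 1 element.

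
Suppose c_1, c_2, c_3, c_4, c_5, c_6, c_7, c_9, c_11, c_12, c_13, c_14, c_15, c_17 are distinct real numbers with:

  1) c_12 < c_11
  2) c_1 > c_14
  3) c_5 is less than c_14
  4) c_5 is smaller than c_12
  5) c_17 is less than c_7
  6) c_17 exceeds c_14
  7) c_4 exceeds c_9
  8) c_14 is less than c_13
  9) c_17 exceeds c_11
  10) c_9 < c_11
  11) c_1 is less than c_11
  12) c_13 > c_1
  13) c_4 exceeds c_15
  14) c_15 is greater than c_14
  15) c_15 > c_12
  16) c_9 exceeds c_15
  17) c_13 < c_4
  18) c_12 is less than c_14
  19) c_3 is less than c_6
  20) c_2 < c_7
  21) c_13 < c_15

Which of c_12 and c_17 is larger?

Link the given pairs in sequence: c_12 < c_14; c_14 < c_1; c_1 < c_13; c_13 < c_15; c_15 < c_9; c_9 < c_11; c_11 < c_17.
Together: c_12 < c_14 < c_1 < c_13 < c_15 < c_9 < c_11 < c_17.
So c_12 < c_17; c_17 is the larger of the two.

c_17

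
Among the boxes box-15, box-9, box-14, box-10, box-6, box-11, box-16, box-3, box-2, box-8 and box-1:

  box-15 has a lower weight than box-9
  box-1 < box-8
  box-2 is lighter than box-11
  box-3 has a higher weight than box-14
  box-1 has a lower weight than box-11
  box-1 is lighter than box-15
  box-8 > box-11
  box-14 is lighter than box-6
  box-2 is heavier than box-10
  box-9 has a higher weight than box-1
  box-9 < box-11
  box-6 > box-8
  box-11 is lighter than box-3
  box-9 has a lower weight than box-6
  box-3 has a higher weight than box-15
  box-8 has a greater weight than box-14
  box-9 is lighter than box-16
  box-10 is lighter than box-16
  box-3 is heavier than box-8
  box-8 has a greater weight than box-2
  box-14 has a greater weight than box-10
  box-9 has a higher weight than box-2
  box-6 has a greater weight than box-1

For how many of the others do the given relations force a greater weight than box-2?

6

Directly above box-2: box-9, box-11, box-8.
One step further: box-16, box-6, box-3 (6 so far).
No other element is forced above box-2 by the given relations, so the count is 6.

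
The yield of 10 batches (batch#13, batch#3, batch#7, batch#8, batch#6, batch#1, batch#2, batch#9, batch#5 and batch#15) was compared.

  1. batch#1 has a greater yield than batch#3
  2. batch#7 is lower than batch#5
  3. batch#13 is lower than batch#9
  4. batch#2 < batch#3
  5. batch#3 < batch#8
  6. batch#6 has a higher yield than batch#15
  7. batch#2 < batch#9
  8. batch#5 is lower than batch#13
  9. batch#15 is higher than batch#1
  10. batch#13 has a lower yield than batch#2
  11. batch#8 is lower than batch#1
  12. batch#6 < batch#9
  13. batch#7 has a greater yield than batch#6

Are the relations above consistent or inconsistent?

We have batch#6 < batch#7 stated directly, yet also batch#7 < batch#5 < batch#13 < batch#2 < batch#3 < batch#8 < batch#1 < batch#15 < batch#6 by chaining the others — so batch#7 < batch#6. Contradiction.

inconsistent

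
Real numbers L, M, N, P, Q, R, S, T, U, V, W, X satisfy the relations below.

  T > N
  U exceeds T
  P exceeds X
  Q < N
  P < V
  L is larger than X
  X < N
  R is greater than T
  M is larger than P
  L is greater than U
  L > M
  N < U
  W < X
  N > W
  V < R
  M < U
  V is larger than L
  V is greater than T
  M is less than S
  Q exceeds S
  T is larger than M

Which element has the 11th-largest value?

X

Chaining the given pairs: W < X < P < M < S < Q < N < T < U < L < V < R.
Counting 11 from the largest end gives X.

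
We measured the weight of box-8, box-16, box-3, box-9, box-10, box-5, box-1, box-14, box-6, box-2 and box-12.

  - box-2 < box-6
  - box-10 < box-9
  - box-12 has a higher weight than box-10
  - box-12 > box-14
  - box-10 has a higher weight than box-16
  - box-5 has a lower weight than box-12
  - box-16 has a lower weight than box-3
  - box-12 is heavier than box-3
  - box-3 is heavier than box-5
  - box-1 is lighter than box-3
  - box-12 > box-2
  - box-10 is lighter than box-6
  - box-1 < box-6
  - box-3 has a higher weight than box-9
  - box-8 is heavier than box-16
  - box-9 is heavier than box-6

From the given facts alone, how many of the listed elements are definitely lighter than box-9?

5

From box-9 the given relations immediately reach box-10, box-6.
From those, box-16, box-1, box-2 — 5 in total.
No other element is forced below box-9 by the given relations, so the count is 5.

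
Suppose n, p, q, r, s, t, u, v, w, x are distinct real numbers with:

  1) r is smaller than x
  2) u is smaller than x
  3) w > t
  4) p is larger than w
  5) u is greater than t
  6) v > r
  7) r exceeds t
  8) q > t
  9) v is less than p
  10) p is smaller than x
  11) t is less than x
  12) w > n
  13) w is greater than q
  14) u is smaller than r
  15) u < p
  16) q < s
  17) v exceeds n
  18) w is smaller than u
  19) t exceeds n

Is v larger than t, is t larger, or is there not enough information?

v

t < q and q < w give t < w.
With w < u: t < q < w < u.
With u < r: t < q < w < u < r.
Then r < v extends the chain to v.
So v is larger.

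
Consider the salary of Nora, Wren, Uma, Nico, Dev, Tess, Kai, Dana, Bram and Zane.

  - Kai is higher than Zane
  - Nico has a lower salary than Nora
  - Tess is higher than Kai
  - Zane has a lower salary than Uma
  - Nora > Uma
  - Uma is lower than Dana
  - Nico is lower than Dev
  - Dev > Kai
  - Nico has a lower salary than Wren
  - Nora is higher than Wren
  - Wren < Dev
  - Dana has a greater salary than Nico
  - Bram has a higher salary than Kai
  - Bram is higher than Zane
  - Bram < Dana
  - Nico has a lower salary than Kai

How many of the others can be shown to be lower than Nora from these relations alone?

4

Directly below Nora: Nico, Wren, Uma.
One step further: Zane (4 so far).
No other element is forced below Nora by the given relations, so the count is 4.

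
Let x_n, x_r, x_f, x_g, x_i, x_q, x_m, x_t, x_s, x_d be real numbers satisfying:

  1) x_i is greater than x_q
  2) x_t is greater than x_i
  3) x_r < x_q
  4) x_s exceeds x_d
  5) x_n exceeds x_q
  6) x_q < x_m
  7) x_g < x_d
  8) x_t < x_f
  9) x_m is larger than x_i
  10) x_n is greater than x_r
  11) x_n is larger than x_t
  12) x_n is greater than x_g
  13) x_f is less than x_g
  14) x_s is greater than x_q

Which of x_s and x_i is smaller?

Link the given pairs in sequence: x_i < x_t; x_t < x_f; x_f < x_g; x_g < x_d; x_d < x_s.
Together: x_i < x_t < x_f < x_g < x_d < x_s.
So x_i < x_s; x_i is the smaller of the two.

x_i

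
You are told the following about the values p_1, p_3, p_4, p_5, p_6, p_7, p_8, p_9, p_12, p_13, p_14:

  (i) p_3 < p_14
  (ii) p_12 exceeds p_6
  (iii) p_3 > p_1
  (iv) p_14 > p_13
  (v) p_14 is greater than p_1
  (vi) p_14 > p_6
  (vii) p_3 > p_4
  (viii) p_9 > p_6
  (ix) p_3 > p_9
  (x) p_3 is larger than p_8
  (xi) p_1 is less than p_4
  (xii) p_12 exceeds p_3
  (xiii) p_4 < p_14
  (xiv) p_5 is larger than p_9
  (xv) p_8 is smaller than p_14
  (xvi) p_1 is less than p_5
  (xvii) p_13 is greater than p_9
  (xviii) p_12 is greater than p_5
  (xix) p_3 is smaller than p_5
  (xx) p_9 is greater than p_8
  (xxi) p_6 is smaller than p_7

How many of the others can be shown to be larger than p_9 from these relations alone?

From p_9 the given relations immediately reach p_13, p_3, p_5.
From those, p_12, p_14 — 5 in total.
Nothing else is reachable above p_9; 5 in all.

5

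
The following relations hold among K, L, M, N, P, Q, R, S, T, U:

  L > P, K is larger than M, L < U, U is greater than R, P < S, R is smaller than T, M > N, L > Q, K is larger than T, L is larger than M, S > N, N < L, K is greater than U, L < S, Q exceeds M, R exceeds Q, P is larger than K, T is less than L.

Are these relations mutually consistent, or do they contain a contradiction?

We have P < L stated directly, yet also L < U < K < P by chaining the others — so L < P. Contradiction.

inconsistent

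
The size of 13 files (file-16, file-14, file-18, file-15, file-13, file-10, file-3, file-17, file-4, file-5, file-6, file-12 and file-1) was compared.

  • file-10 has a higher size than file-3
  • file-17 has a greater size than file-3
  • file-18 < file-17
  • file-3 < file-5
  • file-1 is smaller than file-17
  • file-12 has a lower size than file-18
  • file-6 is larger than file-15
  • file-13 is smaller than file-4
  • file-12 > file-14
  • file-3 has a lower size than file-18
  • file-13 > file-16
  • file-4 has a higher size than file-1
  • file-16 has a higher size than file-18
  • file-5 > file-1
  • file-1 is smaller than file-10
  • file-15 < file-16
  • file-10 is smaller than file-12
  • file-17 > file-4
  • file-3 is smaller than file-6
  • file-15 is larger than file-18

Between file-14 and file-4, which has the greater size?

file-4

file-14 < file-12 and file-12 < file-18 give file-14 < file-18.
Then file-18 < file-15 extends the chain to file-15.
With file-15 < file-16: file-14 < file-12 < file-18 < file-15 < file-16.
With file-16 < file-13: file-14 < file-12 < file-18 < file-15 < file-16 < file-13.
Then file-13 < file-4 extends the chain to file-4.
So file-14 < file-4; file-4 is the larger of the two.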